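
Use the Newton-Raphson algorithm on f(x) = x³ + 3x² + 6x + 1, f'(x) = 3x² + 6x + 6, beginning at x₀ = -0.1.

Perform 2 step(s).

f(x) = x³ + 3x² + 6x + 1
f'(x) = 3x² + 6x + 6
x₀ = -0.1

Newton-Raphson formula: x_{n+1} = x_n - f(x_n)/f'(x_n)

Iteration 1:
  f(-0.100000) = 0.429000
  f'(-0.100000) = 5.430000
  x_1 = -0.100000 - 0.429000/5.430000 = -0.179006
Iteration 2:
  f(-0.179006) = 0.016360
  f'(-0.179006) = 5.022096
  x_2 = -0.179006 - 0.016360/5.022096 = -0.182263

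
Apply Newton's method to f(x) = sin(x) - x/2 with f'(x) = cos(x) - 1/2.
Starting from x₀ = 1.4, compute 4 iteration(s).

f(x) = sin(x) - x/2
f'(x) = cos(x) - 1/2
x₀ = 1.4

Newton-Raphson formula: x_{n+1} = x_n - f(x_n)/f'(x_n)

Iteration 1:
  f(1.400000) = 0.285450
  f'(1.400000) = -0.330033
  x_1 = 1.400000 - 0.285450/(-0.330033) = 2.264913
Iteration 2:
  f(2.264913) = -0.363838
  f'(2.264913) = -1.139707
  x_2 = 2.264913 - (-0.363838)/(-1.139707) = 1.945675
Iteration 3:
  f(1.945675) = -0.042286
  f'(1.945675) = -0.866160
  x_3 = 1.945675 - (-0.042286)/(-0.866160) = 1.896856
Iteration 4:
  f(1.896856) = -0.001116
  f'(1.896856) = -0.820312
  x_4 = 1.896856 - (-0.001116)/(-0.820312) = 1.895495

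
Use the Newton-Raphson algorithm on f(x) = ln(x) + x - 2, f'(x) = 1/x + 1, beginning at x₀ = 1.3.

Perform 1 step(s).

f(x) = ln(x) + x - 2
f'(x) = 1/x + 1
x₀ = 1.3

Newton-Raphson formula: x_{n+1} = x_n - f(x_n)/f'(x_n)

Iteration 1:
  f(1.300000) = -0.437636
  f'(1.300000) = 1.769231
  x_1 = 1.300000 - (-0.437636)/1.769231 = 1.547359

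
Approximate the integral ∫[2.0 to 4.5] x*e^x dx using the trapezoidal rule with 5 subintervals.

f(x) = x*e^x
a = 2.0, b = 4.5, n = 5
h = (b - a)/n = 0.500000

Trapezoidal rule: (h/2)[f(x₀) + 2f(x₁) + 2f(x₂) + ... + f(xₙ)]

x_0 = 2.0000, f(x_0) = 14.778112, coefficient = 1
x_1 = 2.5000, f(x_1) = 30.456235, coefficient = 2
x_2 = 3.0000, f(x_2) = 60.256611, coefficient = 2
x_3 = 3.5000, f(x_3) = 115.904082, coefficient = 2
x_4 = 4.0000, f(x_4) = 218.392600, coefficient = 2
x_5 = 4.5000, f(x_5) = 405.077091, coefficient = 1

I ≈ (0.500000/2) × 1269.874258 = 317.468565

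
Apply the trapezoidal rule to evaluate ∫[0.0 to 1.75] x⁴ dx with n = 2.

f(x) = x⁴
a = 0.0, b = 1.75, n = 2
h = (b - a)/n = 0.875000

Trapezoidal rule: (h/2)[f(x₀) + 2f(x₁) + 2f(x₂) + ... + f(xₙ)]

x_0 = 0.0000, f(x_0) = 0.000000, coefficient = 1
x_1 = 0.8750, f(x_1) = 0.586182, coefficient = 2
x_2 = 1.7500, f(x_2) = 9.378906, coefficient = 1

I ≈ (0.875000/2) × 10.551270 = 4.616180
Exact value: 3.282617
Error: 1.333563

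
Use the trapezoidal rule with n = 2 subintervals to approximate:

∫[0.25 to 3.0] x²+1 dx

f(x) = x²+1
a = 0.25, b = 3.0, n = 2
h = (b - a)/n = 1.375000

Trapezoidal rule: (h/2)[f(x₀) + 2f(x₁) + 2f(x₂) + ... + f(xₙ)]

x_0 = 0.2500, f(x_0) = 1.062500, coefficient = 1
x_1 = 1.6250, f(x_1) = 3.640625, coefficient = 2
x_2 = 3.0000, f(x_2) = 10.000000, coefficient = 1

I ≈ (1.375000/2) × 18.343750 = 12.611328
Exact value: 11.744792
Error: 0.866536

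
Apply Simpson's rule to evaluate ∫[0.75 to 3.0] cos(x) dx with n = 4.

f(x) = cos(x)
a = 0.75, b = 3.0, n = 4
h = (b - a)/n = 0.562500

Simpson's rule: (h/3)[f(x₀) + 4f(x₁) + 2f(x₂) + ... + f(xₙ)]

x_0 = 0.7500, f(x_0) = 0.731689, coefficient = 1
x_1 = 1.3125, f(x_1) = 0.255434, coefficient = 4
x_2 = 1.8750, f(x_2) = -0.299534, coefficient = 2
x_3 = 2.4375, f(x_3) = -0.762199, coefficient = 4
x_4 = 3.0000, f(x_4) = -0.989992, coefficient = 1

I ≈ (0.562500/3) × -2.884432 = -0.540831
Exact value: -0.540519
Error: 0.000312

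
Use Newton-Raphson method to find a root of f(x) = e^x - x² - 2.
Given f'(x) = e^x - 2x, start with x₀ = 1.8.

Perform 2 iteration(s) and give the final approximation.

f(x) = e^x - x² - 2
f'(x) = e^x - 2x
x₀ = 1.8

Newton-Raphson formula: x_{n+1} = x_n - f(x_n)/f'(x_n)

Iteration 1:
  f(1.800000) = 0.809647
  f'(1.800000) = 2.449647
  x_1 = 1.800000 - 0.809647/2.449647 = 1.469484
Iteration 2:
  f(1.469484) = 0.187608
  f'(1.469484) = 1.408024
  x_2 = 1.469484 - 0.187608/1.408024 = 1.336242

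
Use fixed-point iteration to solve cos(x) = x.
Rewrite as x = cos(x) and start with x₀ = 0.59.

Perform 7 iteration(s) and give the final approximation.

Equation: cos(x) = x
Fixed-point form: x = cos(x)
x₀ = 0.59

x_1 = g(0.590000) = 0.830941
x_2 = g(0.830941) = 0.674181
x_3 = g(0.674181) = 0.781218
x_4 = g(0.781218) = 0.710056
x_5 = g(0.710056) = 0.758325
x_6 = g(0.758325) = 0.725989
x_7 = g(0.725989) = 0.747843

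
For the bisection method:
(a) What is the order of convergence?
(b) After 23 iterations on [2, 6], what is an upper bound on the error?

(a) Bisection has linear (order 1) convergence; the error is halved each step.

(b) Error bound = (b-a)/2^n = (6 - 2)/2^{23}
    = 4/2^{23}

(a) 1 (linear); (b) error ≤ 4.77e-07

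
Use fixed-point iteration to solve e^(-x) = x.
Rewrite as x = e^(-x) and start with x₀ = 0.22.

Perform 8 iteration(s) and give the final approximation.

Equation: e^(-x) = x
Fixed-point form: x = e^(-x)
x₀ = 0.22

x_1 = g(0.220000) = 0.802519
x_2 = g(0.802519) = 0.448199
x_3 = g(0.448199) = 0.638778
x_4 = g(0.638778) = 0.527937
x_5 = g(0.527937) = 0.589820
x_6 = g(0.589820) = 0.554427
x_7 = g(0.554427) = 0.574401
x_8 = g(0.574401) = 0.563042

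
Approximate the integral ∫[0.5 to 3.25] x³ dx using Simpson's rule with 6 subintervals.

f(x) = x³
a = 0.5, b = 3.25, n = 6
h = (b - a)/n = 0.458333

Simpson's rule: (h/3)[f(x₀) + 4f(x₁) + 2f(x₂) + ... + f(xₙ)]

x_0 = 0.5000, f(x_0) = 0.125000, coefficient = 1
x_1 = 0.9583, f(x_1) = 0.880136, coefficient = 4
x_2 = 1.4167, f(x_2) = 2.843171, coefficient = 2
x_3 = 1.8750, f(x_3) = 6.591797, coefficient = 4
x_4 = 2.3333, f(x_4) = 12.703704, coefficient = 2
x_5 = 2.7917, f(x_5) = 21.756583, coefficient = 4
x_6 = 3.2500, f(x_6) = 34.328125, coefficient = 1

I ≈ (0.458333/3) × 182.460937 = 27.875977
Exact value: 27.875977
Error: 0.000000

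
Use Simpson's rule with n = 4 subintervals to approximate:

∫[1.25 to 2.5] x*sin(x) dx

f(x) = x*sin(x)
a = 1.25, b = 2.5, n = 4
h = (b - a)/n = 0.312500

Simpson's rule: (h/3)[f(x₀) + 4f(x₁) + 2f(x₂) + ... + f(xₙ)]

x_0 = 1.2500, f(x_0) = 1.186231, coefficient = 1
x_1 = 1.5625, f(x_1) = 1.562446, coefficient = 4
x_2 = 1.8750, f(x_2) = 1.788911, coefficient = 2
x_3 = 2.1875, f(x_3) = 1.784539, coefficient = 4
x_4 = 2.5000, f(x_4) = 1.496180, coefficient = 1

I ≈ (0.312500/3) × 19.648174 = 2.046685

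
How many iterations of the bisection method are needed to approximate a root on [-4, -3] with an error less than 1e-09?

We need (b-a)/2^n ≤ 1e-09
(-3 - (-4))/2^n ≤ 1e-09
1/2^n ≤ 1e-09
2^n ≥ 1000000000
n ≥ log₂(1000000000) = 29.90
n ≥ 30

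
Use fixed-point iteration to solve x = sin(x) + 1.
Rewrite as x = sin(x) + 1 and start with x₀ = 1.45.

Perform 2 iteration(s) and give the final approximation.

Equation: x = sin(x) + 1
Fixed-point form: x = sin(x) + 1
x₀ = 1.45

x_1 = g(1.450000) = 1.992713
x_2 = g(1.992713) = 1.912306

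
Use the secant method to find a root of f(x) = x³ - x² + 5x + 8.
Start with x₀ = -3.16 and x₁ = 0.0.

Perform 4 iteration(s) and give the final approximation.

f(x) = x³ - x² + 5x + 8
x₀ = -3.16, x₁ = 0.0

Secant formula: x_{n+1} = x_n - f(x_n)(x_n - x_{n-1})/(f(x_n) - f(x_{n-1}))

Iteration 1:
  f(-3.160000) = -49.340096
  f(0.000000) = 8.000000
  x_2 = 0.000000 - 8.000000×(0.000000 - (-3.160000))/(8.000000 - (-49.340096))
       = -0.440878
Iteration 2:
  f(0.000000) = 8.000000
  f(-0.440878) = 5.515540
  x_3 = -0.440878 - 5.515540×(-0.440878 - 0.000000)/(5.515540 - 8.000000)
       = -1.419635
Iteration 3:
  f(-0.440878) = 5.515540
  f(-1.419635) = -3.974617
  x_4 = -1.419635 - (-3.974617)×(-1.419635 - (-0.440878))/(-3.974617 - 5.515540)
       = -1.009717
Iteration 4:
  f(-1.419635) = -3.974617
  f(-1.009717) = 0.902449
  x_5 = -1.009717 - 0.902449×(-1.009717 - (-1.419635))/(0.902449 - (-3.974617))
       = -1.085568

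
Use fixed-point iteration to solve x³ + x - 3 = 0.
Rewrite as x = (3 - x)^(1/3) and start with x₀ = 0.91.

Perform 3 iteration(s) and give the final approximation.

Equation: x³ + x - 3 = 0
Fixed-point form: x = (3 - x)^(1/3)
x₀ = 0.91

x_1 = g(0.910000) = 1.278543
x_2 = g(1.278543) = 1.198483
x_3 = g(1.198483) = 1.216782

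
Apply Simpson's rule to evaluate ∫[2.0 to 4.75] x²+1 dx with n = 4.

f(x) = x²+1
a = 2.0, b = 4.75, n = 4
h = (b - a)/n = 0.687500

Simpson's rule: (h/3)[f(x₀) + 4f(x₁) + 2f(x₂) + ... + f(xₙ)]

x_0 = 2.0000, f(x_0) = 5.000000, coefficient = 1
x_1 = 2.6875, f(x_1) = 8.222656, coefficient = 4
x_2 = 3.3750, f(x_2) = 12.390625, coefficient = 2
x_3 = 4.0625, f(x_3) = 17.503906, coefficient = 4
x_4 = 4.7500, f(x_4) = 23.562500, coefficient = 1

I ≈ (0.687500/3) × 156.250000 = 35.807292
Exact value: 35.807292
Error: 0.000000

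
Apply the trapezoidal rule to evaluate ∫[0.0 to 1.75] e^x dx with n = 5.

f(x) = e^x
a = 0.0, b = 1.75, n = 5
h = (b - a)/n = 0.350000

Trapezoidal rule: (h/2)[f(x₀) + 2f(x₁) + 2f(x₂) + ... + f(xₙ)]

x_0 = 0.0000, f(x_0) = 1.000000, coefficient = 1
x_1 = 0.3500, f(x_1) = 1.419068, coefficient = 2
x_2 = 0.7000, f(x_2) = 2.013753, coefficient = 2
x_3 = 1.0500, f(x_3) = 2.857651, coefficient = 2
x_4 = 1.4000, f(x_4) = 4.055200, coefficient = 2
x_5 = 1.7500, f(x_5) = 5.754603, coefficient = 1

I ≈ (0.350000/2) × 27.445945 = 4.803040
Exact value: 4.754603
Error: 0.048438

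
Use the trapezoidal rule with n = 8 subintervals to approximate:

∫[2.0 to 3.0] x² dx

f(x) = x²
a = 2.0, b = 3.0, n = 8
h = (b - a)/n = 0.125000

Trapezoidal rule: (h/2)[f(x₀) + 2f(x₁) + 2f(x₂) + ... + f(xₙ)]

x_0 = 2.0000, f(x_0) = 4.000000, coefficient = 1
x_1 = 2.1250, f(x_1) = 4.515625, coefficient = 2
x_2 = 2.2500, f(x_2) = 5.062500, coefficient = 2
x_3 = 2.3750, f(x_3) = 5.640625, coefficient = 2
x_4 = 2.5000, f(x_4) = 6.250000, coefficient = 2
x_5 = 2.6250, f(x_5) = 6.890625, coefficient = 2
x_6 = 2.7500, f(x_6) = 7.562500, coefficient = 2
x_7 = 2.8750, f(x_7) = 8.265625, coefficient = 2
x_8 = 3.0000, f(x_8) = 9.000000, coefficient = 1

I ≈ (0.125000/2) × 101.375000 = 6.335938
Exact value: 6.333333
Error: 0.002604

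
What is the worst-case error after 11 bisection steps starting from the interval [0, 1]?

Bisection error bound: |error| ≤ (b-a)/2^n
|error| ≤ (1 - 0)/2^11 = 1/2^11
|error| ≤ 0.0004882812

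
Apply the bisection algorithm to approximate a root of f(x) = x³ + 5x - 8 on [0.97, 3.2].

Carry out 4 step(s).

f(x) = x³ + 5x - 8
Initial interval: [0.97, 3.2]

Iteration 1:
  c_1 = (0.970000 + 3.200000)/2 = 2.085000
  f(c_1) = f(2.085000) = 11.488964
  f(a) × f(c) < 0, new interval: [0.970000, 2.085000]
Iteration 2:
  c_2 = (0.970000 + 2.085000)/2 = 1.527500
  f(c_2) = f(1.527500) = 3.201549
  f(a) × f(c) < 0, new interval: [0.970000, 1.527500]
Iteration 3:
  c_3 = (0.970000 + 1.527500)/2 = 1.248750
  f(c_3) = f(1.248750) = 0.191021
  f(a) × f(c) < 0, new interval: [0.970000, 1.248750]
Iteration 4:
  c_4 = (0.970000 + 1.248750)/2 = 1.109375
  f(c_4) = f(1.109375) = -1.087803
  f(a) × f(c) ≥ 0, new interval: [1.109375, 1.248750]

After 4 iteration(s), the approximation is c_4 = 1.109375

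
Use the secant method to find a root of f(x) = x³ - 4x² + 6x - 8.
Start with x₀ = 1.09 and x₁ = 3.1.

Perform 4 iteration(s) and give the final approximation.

f(x) = x³ - 4x² + 6x - 8
x₀ = 1.09, x₁ = 3.1

Secant formula: x_{n+1} = x_n - f(x_n)(x_n - x_{n-1})/(f(x_n) - f(x_{n-1}))

Iteration 1:
  f(1.090000) = -4.917371
  f(3.100000) = 1.951000
  x_2 = 3.100000 - 1.951000×(3.100000 - 1.090000)/(1.951000 - (-4.917371))
       = 2.529048
Iteration 2:
  f(3.100000) = 1.951000
  f(2.529048) = -2.234044
  x_3 = 2.529048 - (-2.234044)×(2.529048 - 3.100000)/(-2.234044 - 1.951000)
       = 2.833831
Iteration 3:
  f(2.529048) = -2.234044
  f(2.833831) = -0.362046
  x_4 = 2.833831 - (-0.362046)×(2.833831 - 2.529048)/(-0.362046 - (-2.234044))
       = 2.892777
Iteration 4:
  f(2.833831) = -0.362046
  f(2.892777) = 0.091242
  x_5 = 2.892777 - 0.091242×(2.892777 - 2.833831)/(0.091242 - (-0.362046))
       = 2.880912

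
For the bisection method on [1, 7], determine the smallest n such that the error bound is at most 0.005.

We need (b-a)/2^n ≤ 0.005
(7 - 1)/2^n ≤ 0.005
6/2^n ≤ 0.005
2^n ≥ 1200
n ≥ log₂(1200) = 10.23
n ≥ 11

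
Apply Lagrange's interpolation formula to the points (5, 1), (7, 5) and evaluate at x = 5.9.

Lagrange interpolation formula:
P(x) = Σ yᵢ × Lᵢ(x)
where Lᵢ(x) = Π_{j≠i} (x - xⱼ)/(xᵢ - xⱼ)

L_0(5.9) = (5.9 - 7)/(5 - 7) = 0.550000
L_1(5.9) = (5.9 - 5)/(7 - 5) = 0.450000

P(5.9) = 1×L_0(5.9) + 5×L_1(5.9)
P(5.9) = 2.800000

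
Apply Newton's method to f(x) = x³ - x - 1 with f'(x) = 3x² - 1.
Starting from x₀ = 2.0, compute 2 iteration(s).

f(x) = x³ - x - 1
f'(x) = 3x² - 1
x₀ = 2.0

Newton-Raphson formula: x_{n+1} = x_n - f(x_n)/f'(x_n)

Iteration 1:
  f(2.000000) = 5.000000
  f'(2.000000) = 11.000000
  x_1 = 2.000000 - 5.000000/11.000000 = 1.545455
Iteration 2:
  f(1.545455) = 1.145755
  f'(1.545455) = 6.165289
  x_2 = 1.545455 - 1.145755/6.165289 = 1.359615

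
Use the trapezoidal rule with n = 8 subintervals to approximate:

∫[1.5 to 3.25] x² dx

f(x) = x²
a = 1.5, b = 3.25, n = 8
h = (b - a)/n = 0.218750

Trapezoidal rule: (h/2)[f(x₀) + 2f(x₁) + 2f(x₂) + ... + f(xₙ)]

x_0 = 1.5000, f(x_0) = 2.250000, coefficient = 1
x_1 = 1.7188, f(x_1) = 2.954102, coefficient = 2
x_2 = 1.9375, f(x_2) = 3.753906, coefficient = 2
x_3 = 2.1562, f(x_3) = 4.649414, coefficient = 2
x_4 = 2.3750, f(x_4) = 5.640625, coefficient = 2
x_5 = 2.5938, f(x_5) = 6.727539, coefficient = 2
x_6 = 2.8125, f(x_6) = 7.910156, coefficient = 2
x_7 = 3.0312, f(x_7) = 9.188477, coefficient = 2
x_8 = 3.2500, f(x_8) = 10.562500, coefficient = 1

I ≈ (0.218750/2) × 94.460938 = 10.331665
Exact value: 10.317708
Error: 0.013957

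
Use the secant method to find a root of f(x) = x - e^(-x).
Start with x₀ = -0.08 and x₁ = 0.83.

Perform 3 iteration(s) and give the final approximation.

f(x) = x - e^(-x)
x₀ = -0.08, x₁ = 0.83

Secant formula: x_{n+1} = x_n - f(x_n)(x_n - x_{n-1})/(f(x_n) - f(x_{n-1}))

Iteration 1:
  f(-0.080000) = -1.163287
  f(0.830000) = 0.393951
  x_2 = 0.830000 - 0.393951×(0.830000 - (-0.080000))/(0.393951 - (-1.163287))
       = 0.599788
Iteration 2:
  f(0.830000) = 0.393951
  f(0.599788) = 0.050860
  x_3 = 0.599788 - 0.050860×(0.599788 - 0.830000)/(0.050860 - 0.393951)
       = 0.565661
Iteration 3:
  f(0.599788) = 0.050860
  f(0.565661) = -0.002323
  x_4 = 0.565661 - (-0.002323)×(0.565661 - 0.599788)/(-0.002323 - 0.050860)
       = 0.567152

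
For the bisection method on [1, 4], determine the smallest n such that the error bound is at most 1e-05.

We need (b-a)/2^n ≤ 1e-05
(4 - 1)/2^n ≤ 1e-05
3/2^n ≤ 1e-05
2^n ≥ 300000
n ≥ log₂(300000) = 18.19
n ≥ 19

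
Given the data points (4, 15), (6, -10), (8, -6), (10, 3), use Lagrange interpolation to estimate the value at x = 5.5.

Lagrange interpolation formula:
P(x) = Σ yᵢ × Lᵢ(x)
where Lᵢ(x) = Π_{j≠i} (x - xⱼ)/(xᵢ - xⱼ)

L_0(5.5) = (5.5 - 6)/(4 - 6) × (5.5 - 8)/(4 - 8) × (5.5 - 10)/(4 - 10) = 0.117188
L_1(5.5) = (5.5 - 4)/(6 - 4) × (5.5 - 8)/(6 - 8) × (5.5 - 10)/(6 - 10) = 1.054688
L_2(5.5) = (5.5 - 4)/(8 - 4) × (5.5 - 6)/(8 - 6) × (5.5 - 10)/(8 - 10) = -0.210938
L_3(5.5) = (5.5 - 4)/(10 - 4) × (5.5 - 6)/(10 - 6) × (5.5 - 8)/(10 - 8) = 0.039062

P(5.5) = 15×L_0(5.5) + (-10)×L_1(5.5) + (-6)×L_2(5.5) + 3×L_3(5.5)
P(5.5) = -7.406250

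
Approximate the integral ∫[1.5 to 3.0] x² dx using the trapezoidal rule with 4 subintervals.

f(x) = x²
a = 1.5, b = 3.0, n = 4
h = (b - a)/n = 0.375000

Trapezoidal rule: (h/2)[f(x₀) + 2f(x₁) + 2f(x₂) + ... + f(xₙ)]

x_0 = 1.5000, f(x_0) = 2.250000, coefficient = 1
x_1 = 1.8750, f(x_1) = 3.515625, coefficient = 2
x_2 = 2.2500, f(x_2) = 5.062500, coefficient = 2
x_3 = 2.6250, f(x_3) = 6.890625, coefficient = 2
x_4 = 3.0000, f(x_4) = 9.000000, coefficient = 1

I ≈ (0.375000/2) × 42.187500 = 7.910156
Exact value: 7.875000
Error: 0.035156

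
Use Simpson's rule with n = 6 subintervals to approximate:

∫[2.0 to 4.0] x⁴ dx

f(x) = x⁴
a = 2.0, b = 4.0, n = 6
h = (b - a)/n = 0.333333

Simpson's rule: (h/3)[f(x₀) + 4f(x₁) + 2f(x₂) + ... + f(xₙ)]

x_0 = 2.0000, f(x_0) = 16.000000, coefficient = 1
x_1 = 2.3333, f(x_1) = 29.641975, coefficient = 4
x_2 = 2.6667, f(x_2) = 50.567901, coefficient = 2
x_3 = 3.0000, f(x_3) = 81.000000, coefficient = 4
x_4 = 3.3333, f(x_4) = 123.456790, coefficient = 2
x_5 = 3.6667, f(x_5) = 180.753086, coefficient = 4
x_6 = 4.0000, f(x_6) = 256.000000, coefficient = 1

I ≈ (0.333333/3) × 1785.629630 = 198.403292
Exact value: 198.400000
Error: 0.003292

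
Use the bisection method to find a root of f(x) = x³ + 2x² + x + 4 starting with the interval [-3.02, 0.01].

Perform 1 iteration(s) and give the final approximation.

f(x) = x³ + 2x² + x + 4
Initial interval: [-3.02, 0.01]

Iteration 1:
  c_1 = (-3.020000 + 0.010000)/2 = -1.505000
  f(c_1) = f(-1.505000) = 3.616187
  f(a) × f(c) < 0, new interval: [-3.020000, -1.505000]

After 1 iteration(s), the approximation is c_1 = -1.505000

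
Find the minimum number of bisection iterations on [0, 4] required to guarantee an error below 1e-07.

We need (b-a)/2^n ≤ 1e-07
(4 - 0)/2^n ≤ 1e-07
4/2^n ≤ 1e-07
2^n ≥ 40000000
n ≥ log₂(40000000) = 25.25
n ≥ 26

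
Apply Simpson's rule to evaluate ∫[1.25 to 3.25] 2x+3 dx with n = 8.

f(x) = 2x+3
a = 1.25, b = 3.25, n = 8
h = (b - a)/n = 0.250000

Simpson's rule: (h/3)[f(x₀) + 4f(x₁) + 2f(x₂) + ... + f(xₙ)]

x_0 = 1.2500, f(x_0) = 5.500000, coefficient = 1
x_1 = 1.5000, f(x_1) = 6.000000, coefficient = 4
x_2 = 1.7500, f(x_2) = 6.500000, coefficient = 2
x_3 = 2.0000, f(x_3) = 7.000000, coefficient = 4
x_4 = 2.2500, f(x_4) = 7.500000, coefficient = 2
x_5 = 2.5000, f(x_5) = 8.000000, coefficient = 4
x_6 = 2.7500, f(x_6) = 8.500000, coefficient = 2
x_7 = 3.0000, f(x_7) = 9.000000, coefficient = 4
x_8 = 3.2500, f(x_8) = 9.500000, coefficient = 1

I ≈ (0.250000/3) × 180.000000 = 15.000000
Exact value: 15.000000
Error: 0.000000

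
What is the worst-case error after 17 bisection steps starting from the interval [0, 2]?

Bisection error bound: |error| ≤ (b-a)/2^n
|error| ≤ (2 - 0)/2^17 = 2/2^17
|error| ≤ 0.0000152588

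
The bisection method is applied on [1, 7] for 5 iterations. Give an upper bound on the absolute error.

Bisection error bound: |error| ≤ (b-a)/2^n
|error| ≤ (7 - 1)/2^5 = 6/2^5
|error| ≤ 0.1875000000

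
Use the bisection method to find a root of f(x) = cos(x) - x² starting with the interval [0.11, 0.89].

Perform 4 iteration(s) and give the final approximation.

f(x) = cos(x) - x²
Initial interval: [0.11, 0.89]

Iteration 1:
  c_1 = (0.110000 + 0.890000)/2 = 0.500000
  f(c_1) = f(0.500000) = 0.627583
  f(a) × f(c) ≥ 0, new interval: [0.500000, 0.890000]
Iteration 2:
  c_2 = (0.500000 + 0.890000)/2 = 0.695000
  f(c_2) = f(0.695000) = 0.285029
  f(a) × f(c) ≥ 0, new interval: [0.695000, 0.890000]
Iteration 3:
  c_3 = (0.695000 + 0.890000)/2 = 0.792500
  f(c_3) = f(0.792500) = 0.074011
  f(a) × f(c) ≥ 0, new interval: [0.792500, 0.890000]
Iteration 4:
  c_4 = (0.792500 + 0.890000)/2 = 0.841250
  f(c_4) = f(0.841250) = -0.041170
  f(a) × f(c) < 0, new interval: [0.792500, 0.841250]

After 4 iteration(s), the approximation is c_4 = 0.841250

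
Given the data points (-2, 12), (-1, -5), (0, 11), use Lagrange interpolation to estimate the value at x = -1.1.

Lagrange interpolation formula:
P(x) = Σ yᵢ × Lᵢ(x)
where Lᵢ(x) = Π_{j≠i} (x - xⱼ)/(xᵢ - xⱼ)

L_0(-1.1) = (-1.1 - (-1))/(-2 - (-1)) × (-1.1 - 0)/(-2 - 0) = 0.055000
L_1(-1.1) = (-1.1 - (-2))/(-1 - (-2)) × (-1.1 - 0)/(-1 - 0) = 0.990000
L_2(-1.1) = (-1.1 - (-2))/(0 - (-2)) × (-1.1 - (-1))/(0 - (-1)) = -0.045000

P(-1.1) = 12×L_0(-1.1) + (-5)×L_1(-1.1) + 11×L_2(-1.1)
P(-1.1) = -4.785000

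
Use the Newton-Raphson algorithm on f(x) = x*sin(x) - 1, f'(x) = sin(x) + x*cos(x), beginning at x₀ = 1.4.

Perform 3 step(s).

f(x) = x*sin(x) - 1
f'(x) = sin(x) + x*cos(x)
x₀ = 1.4

Newton-Raphson formula: x_{n+1} = x_n - f(x_n)/f'(x_n)

Iteration 1:
  f(1.400000) = 0.379630
  f'(1.400000) = 1.223404
  x_1 = 1.400000 - 0.379630/1.223404 = 1.089694
Iteration 2:
  f(1.089694) = -0.034002
  f'(1.089694) = 1.390749
  x_2 = 1.089694 - (-0.034002)/1.390749 = 1.114143
Iteration 3:
  f(1.114143) = -0.000020
  f'(1.114143) = 1.388811
  x_3 = 1.114143 - (-0.000020)/1.388811 = 1.114157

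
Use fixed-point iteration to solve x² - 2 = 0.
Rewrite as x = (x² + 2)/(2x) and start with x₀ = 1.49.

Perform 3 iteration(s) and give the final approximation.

Equation: x² - 2 = 0
Fixed-point form: x = (x² + 2)/(2x)
x₀ = 1.49

x_1 = g(1.490000) = 1.416141
x_2 = g(1.416141) = 1.414215
x_3 = g(1.414215) = 1.414214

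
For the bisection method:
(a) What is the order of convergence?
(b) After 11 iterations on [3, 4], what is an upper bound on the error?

(a) Bisection has linear (order 1) convergence; the error is halved each step.

(b) Error bound = (b-a)/2^n = (4 - 3)/2^{11}
    = 1/2^{11}

(a) 1 (linear); (b) error ≤ 4.88e-04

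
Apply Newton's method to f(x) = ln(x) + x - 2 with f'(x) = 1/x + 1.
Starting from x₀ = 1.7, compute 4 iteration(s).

f(x) = ln(x) + x - 2
f'(x) = 1/x + 1
x₀ = 1.7

Newton-Raphson formula: x_{n+1} = x_n - f(x_n)/f'(x_n)

Iteration 1:
  f(1.700000) = 0.230628
  f'(1.700000) = 1.588235
  x_1 = 1.700000 - 0.230628/1.588235 = 1.554790
Iteration 2:
  f(1.554790) = -0.003870
  f'(1.554790) = 1.643174
  x_2 = 1.554790 - (-0.003870)/1.643174 = 1.557145
Iteration 3:
  f(1.557145) = -0.000001
  f'(1.557145) = 1.642201
  x_3 = 1.557145 - (-0.000001)/1.642201 = 1.557146
Iteration 4:
  f(1.557146) = 0.000000
  f'(1.557146) = 1.642201
  x_4 = 1.557146 - 0.000000/1.642201 = 1.557146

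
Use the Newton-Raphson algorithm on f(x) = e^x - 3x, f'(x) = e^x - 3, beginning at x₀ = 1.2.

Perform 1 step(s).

f(x) = e^x - 3x
f'(x) = e^x - 3
x₀ = 1.2

Newton-Raphson formula: x_{n+1} = x_n - f(x_n)/f'(x_n)

Iteration 1:
  f(1.200000) = -0.279883
  f'(1.200000) = 0.320117
  x_1 = 1.200000 - (-0.279883)/0.320117 = 2.074315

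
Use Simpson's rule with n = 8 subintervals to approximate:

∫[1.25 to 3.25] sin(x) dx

f(x) = sin(x)
a = 1.25, b = 3.25, n = 8
h = (b - a)/n = 0.250000

Simpson's rule: (h/3)[f(x₀) + 4f(x₁) + 2f(x₂) + ... + f(xₙ)]

x_0 = 1.2500, f(x_0) = 0.948985, coefficient = 1
x_1 = 1.5000, f(x_1) = 0.997495, coefficient = 4
x_2 = 1.7500, f(x_2) = 0.983986, coefficient = 2
x_3 = 2.0000, f(x_3) = 0.909297, coefficient = 4
x_4 = 2.2500, f(x_4) = 0.778073, coefficient = 2
x_5 = 2.5000, f(x_5) = 0.598472, coefficient = 4
x_6 = 2.7500, f(x_6) = 0.381661, coefficient = 2
x_7 = 3.0000, f(x_7) = 0.141120, coefficient = 4
x_8 = 3.2500, f(x_8) = -0.108195, coefficient = 1

I ≈ (0.250000/3) × 15.713768 = 1.309481
Exact value: 1.309452
Error: 0.000029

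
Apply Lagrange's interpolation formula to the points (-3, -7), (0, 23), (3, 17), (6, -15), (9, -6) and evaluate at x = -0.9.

Lagrange interpolation formula:
P(x) = Σ yᵢ × Lᵢ(x)
where Lᵢ(x) = Π_{j≠i} (x - xⱼ)/(xᵢ - xⱼ)

L_0(-0.9) = (-0.9 - 0)/(-3 - 0) × (-0.9 - 3)/(-3 - 3) × (-0.9 - 6)/(-3 - 6) × (-0.9 - 9)/(-3 - 9) = 0.123338
L_1(-0.9) = (-0.9 - (-3))/(0 - (-3)) × (-0.9 - 3)/(0 - 3) × (-0.9 - 6)/(0 - 6) × (-0.9 - 9)/(0 - 9) = 1.151150
L_2(-0.9) = (-0.9 - (-3))/(3 - (-3)) × (-0.9 - 0)/(3 - 0) × (-0.9 - 6)/(3 - 6) × (-0.9 - 9)/(3 - 9) = -0.398475
L_3(-0.9) = (-0.9 - (-3))/(6 - (-3)) × (-0.9 - 0)/(6 - 0) × (-0.9 - 3)/(6 - 3) × (-0.9 - 9)/(6 - 9) = 0.150150
L_4(-0.9) = (-0.9 - (-3))/(9 - (-3)) × (-0.9 - 0)/(9 - 0) × (-0.9 - 3)/(9 - 3) × (-0.9 - 6)/(9 - 6) = -0.026163

P(-0.9) = (-7)×L_0(-0.9) + 23×L_1(-0.9) + 17×L_2(-0.9) + (-15)×L_3(-0.9) + (-6)×L_4(-0.9)
P(-0.9) = 16.743738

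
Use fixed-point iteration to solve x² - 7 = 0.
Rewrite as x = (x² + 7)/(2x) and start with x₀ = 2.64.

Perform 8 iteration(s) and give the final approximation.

Equation: x² - 7 = 0
Fixed-point form: x = (x² + 7)/(2x)
x₀ = 2.64

x_1 = g(2.640000) = 2.645758
x_2 = g(2.645758) = 2.645751
x_3 = g(2.645751) = 2.645751
x_4 = g(2.645751) = 2.645751
x_5 = g(2.645751) = 2.645751
x_6 = g(2.645751) = 2.645751
x_7 = g(2.645751) = 2.645751
x_8 = g(2.645751) = 2.645751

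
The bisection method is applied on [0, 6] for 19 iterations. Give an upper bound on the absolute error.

Bisection error bound: |error| ≤ (b-a)/2^n
|error| ≤ (6 - 0)/2^19 = 6/2^19
|error| ≤ 0.0000114441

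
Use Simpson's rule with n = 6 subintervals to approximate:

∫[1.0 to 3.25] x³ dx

f(x) = x³
a = 1.0, b = 3.25, n = 6
h = (b - a)/n = 0.375000

Simpson's rule: (h/3)[f(x₀) + 4f(x₁) + 2f(x₂) + ... + f(xₙ)]

x_0 = 1.0000, f(x_0) = 1.000000, coefficient = 1
x_1 = 1.3750, f(x_1) = 2.599609, coefficient = 4
x_2 = 1.7500, f(x_2) = 5.359375, coefficient = 2
x_3 = 2.1250, f(x_3) = 9.595703, coefficient = 4
x_4 = 2.5000, f(x_4) = 15.625000, coefficient = 2
x_5 = 2.8750, f(x_5) = 23.763672, coefficient = 4
x_6 = 3.2500, f(x_6) = 34.328125, coefficient = 1

I ≈ (0.375000/3) × 221.132812 = 27.641602
Exact value: 27.641602
Error: 0.000000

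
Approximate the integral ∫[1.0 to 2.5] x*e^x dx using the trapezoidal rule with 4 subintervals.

f(x) = x*e^x
a = 1.0, b = 2.5, n = 4
h = (b - a)/n = 0.375000

Trapezoidal rule: (h/2)[f(x₀) + 2f(x₁) + 2f(x₂) + ... + f(xₙ)]

x_0 = 1.0000, f(x_0) = 2.718282, coefficient = 1
x_1 = 1.3750, f(x_1) = 5.438230, coefficient = 2
x_2 = 1.7500, f(x_2) = 10.070555, coefficient = 2
x_3 = 2.1250, f(x_3) = 17.792407, coefficient = 2
x_4 = 2.5000, f(x_4) = 30.456235, coefficient = 1

I ≈ (0.375000/2) × 99.776901 = 18.708169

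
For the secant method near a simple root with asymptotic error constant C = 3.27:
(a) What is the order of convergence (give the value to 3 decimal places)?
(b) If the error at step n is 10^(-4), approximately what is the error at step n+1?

(a) Secant method has superlinear convergence with order φ = (1+√5)/2 ≈ 1.618.
    This means |e_{n+1}| ≈ C|e_n|^1.618.

(b) With |e_n| = 10^(-4) and C = 3.27:
    |e_{n+1}| ≈ 3.27 × (10^(-4))^1.618 = 3.27 × 10^(-6.47)

(a) ≈ 1.618 (golden ratio); (b) |e_{n+1}| ≈ 1.103e-06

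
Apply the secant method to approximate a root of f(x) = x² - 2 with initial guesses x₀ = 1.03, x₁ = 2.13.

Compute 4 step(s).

f(x) = x² - 2
x₀ = 1.03, x₁ = 2.13

Secant formula: x_{n+1} = x_n - f(x_n)(x_n - x_{n-1})/(f(x_n) - f(x_{n-1}))

Iteration 1:
  f(1.030000) = -0.939100
  f(2.130000) = 2.536900
  x_2 = 2.130000 - 2.536900×(2.130000 - 1.030000)/(2.536900 - (-0.939100))
       = 1.327184
Iteration 2:
  f(2.130000) = 2.536900
  f(1.327184) = -0.238584
  x_3 = 1.327184 - (-0.238584)×(1.327184 - 2.130000)/(-0.238584 - 2.536900)
       = 1.396195
Iteration 3:
  f(1.327184) = -0.238584
  f(1.396195) = -0.050641
  x_4 = 1.396195 - (-0.050641)×(1.396195 - 1.327184)/(-0.050641 - (-0.238584))
       = 1.414789
Iteration 4:
  f(1.396195) = -0.050641
  f(1.414789) = 0.001629
  x_5 = 1.414789 - 0.001629×(1.414789 - 1.396195)/(0.001629 - (-0.050641))
       = 1.414210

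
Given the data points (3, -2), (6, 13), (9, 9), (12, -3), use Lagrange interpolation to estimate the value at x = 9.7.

Lagrange interpolation formula:
P(x) = Σ yᵢ × Lᵢ(x)
where Lᵢ(x) = Π_{j≠i} (x - xⱼ)/(xᵢ - xⱼ)

L_0(9.7) = (9.7 - 6)/(3 - 6) × (9.7 - 9)/(3 - 9) × (9.7 - 12)/(3 - 12) = 0.036772
L_1(9.7) = (9.7 - 3)/(6 - 3) × (9.7 - 9)/(6 - 9) × (9.7 - 12)/(6 - 12) = -0.199759
L_2(9.7) = (9.7 - 3)/(9 - 3) × (9.7 - 6)/(9 - 6) × (9.7 - 12)/(9 - 12) = 1.055870
L_3(9.7) = (9.7 - 3)/(12 - 3) × (9.7 - 6)/(12 - 6) × (9.7 - 9)/(12 - 9) = 0.107117

P(9.7) = (-2)×L_0(9.7) + 13×L_1(9.7) + 9×L_2(9.7) + (-3)×L_3(9.7)
P(9.7) = 6.511068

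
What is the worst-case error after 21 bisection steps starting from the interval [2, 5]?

Bisection error bound: |error| ≤ (b-a)/2^n
|error| ≤ (5 - 2)/2^21 = 3/2^21
|error| ≤ 0.0000014305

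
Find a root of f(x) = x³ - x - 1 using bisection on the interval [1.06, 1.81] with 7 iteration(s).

f(x) = x³ - x - 1
Initial interval: [1.06, 1.81]

Iteration 1:
  c_1 = (1.060000 + 1.810000)/2 = 1.435000
  f(c_1) = f(1.435000) = 0.519988
  f(a) × f(c) < 0, new interval: [1.060000, 1.435000]
Iteration 2:
  c_2 = (1.060000 + 1.435000)/2 = 1.247500
  f(c_2) = f(1.247500) = -0.306070
  f(a) × f(c) ≥ 0, new interval: [1.247500, 1.435000]
Iteration 3:
  c_3 = (1.247500 + 1.435000)/2 = 1.341250
  f(c_3) = f(1.341250) = 0.071594
  f(a) × f(c) < 0, new interval: [1.247500, 1.341250]
Iteration 4:
  c_4 = (1.247500 + 1.341250)/2 = 1.294375
  f(c_4) = f(1.294375) = -0.125771
  f(a) × f(c) ≥ 0, new interval: [1.294375, 1.341250]
Iteration 5:
  c_5 = (1.294375 + 1.341250)/2 = 1.317813
  f(c_5) = f(1.317813) = -0.029260
  f(a) × f(c) ≥ 0, new interval: [1.317813, 1.341250]
Iteration 6:
  c_6 = (1.317813 + 1.341250)/2 = 1.329531
  f(c_6) = f(1.329531) = 0.020619
  f(a) × f(c) < 0, new interval: [1.317813, 1.329531]
Iteration 7:
  c_7 = (1.317813 + 1.329531)/2 = 1.323672
  f(c_7) = f(1.323672) = -0.004457
  f(a) × f(c) ≥ 0, new interval: [1.323672, 1.329531]

After 7 iteration(s), the approximation is c_7 = 1.323672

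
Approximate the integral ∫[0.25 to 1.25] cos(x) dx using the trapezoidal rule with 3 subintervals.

f(x) = cos(x)
a = 0.25, b = 1.25, n = 3
h = (b - a)/n = 0.333333

Trapezoidal rule: (h/2)[f(x₀) + 2f(x₁) + 2f(x₂) + ... + f(xₙ)]

x_0 = 0.2500, f(x_0) = 0.968912, coefficient = 1
x_1 = 0.5833, f(x_1) = 0.834631, coefficient = 2
x_2 = 0.9167, f(x_2) = 0.608469, coefficient = 2
x_3 = 1.2500, f(x_3) = 0.315322, coefficient = 1

I ≈ (0.333333/2) × 4.170435 = 0.695072
Exact value: 0.701581
Error: 0.006508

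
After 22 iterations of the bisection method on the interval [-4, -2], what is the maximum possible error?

Bisection error bound: |error| ≤ (b-a)/2^n
|error| ≤ (-2 - (-4))/2^22 = 2/2^22
|error| ≤ 0.0000004768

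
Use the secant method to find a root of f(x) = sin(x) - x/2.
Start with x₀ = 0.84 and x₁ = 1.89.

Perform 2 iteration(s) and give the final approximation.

f(x) = sin(x) - x/2
x₀ = 0.84, x₁ = 1.89

Secant formula: x_{n+1} = x_n - f(x_n)(x_n - x_{n-1})/(f(x_n) - f(x_{n-1}))

Iteration 1:
  f(0.840000) = 0.324643
  f(1.890000) = 0.004486
  x_2 = 1.890000 - 0.004486×(1.890000 - 0.840000)/(0.004486 - 0.324643)
       = 1.904711
Iteration 2:
  f(1.890000) = 0.004486
  f(1.904711) = -0.007589
  x_3 = 1.904711 - (-0.007589)×(1.904711 - 1.890000)/(-0.007589 - 0.004486)
       = 1.895465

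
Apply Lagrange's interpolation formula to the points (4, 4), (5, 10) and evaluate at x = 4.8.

Lagrange interpolation formula:
P(x) = Σ yᵢ × Lᵢ(x)
where Lᵢ(x) = Π_{j≠i} (x - xⱼ)/(xᵢ - xⱼ)

L_0(4.8) = (4.8 - 5)/(4 - 5) = 0.200000
L_1(4.8) = (4.8 - 4)/(5 - 4) = 0.800000

P(4.8) = 4×L_0(4.8) + 10×L_1(4.8)
P(4.8) = 8.800000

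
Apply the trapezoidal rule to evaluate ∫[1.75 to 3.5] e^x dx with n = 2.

f(x) = e^x
a = 1.75, b = 3.5, n = 2
h = (b - a)/n = 0.875000

Trapezoidal rule: (h/2)[f(x₀) + 2f(x₁) + 2f(x₂) + ... + f(xₙ)]

x_0 = 1.7500, f(x_0) = 5.754603, coefficient = 1
x_1 = 2.6250, f(x_1) = 13.804574, coefficient = 2
x_2 = 3.5000, f(x_2) = 33.115452, coefficient = 1

I ≈ (0.875000/2) × 66.479203 = 29.084651
Exact value: 27.360849
Error: 1.723802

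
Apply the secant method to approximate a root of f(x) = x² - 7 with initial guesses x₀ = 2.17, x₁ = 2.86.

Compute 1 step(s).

f(x) = x² - 7
x₀ = 2.17, x₁ = 2.86

Secant formula: x_{n+1} = x_n - f(x_n)(x_n - x_{n-1})/(f(x_n) - f(x_{n-1}))

Iteration 1:
  f(2.170000) = -2.291100
  f(2.860000) = 1.179600
  x_2 = 2.860000 - 1.179600×(2.860000 - 2.170000)/(1.179600 - (-2.291100))
       = 2.625487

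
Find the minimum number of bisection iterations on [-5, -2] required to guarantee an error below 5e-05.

We need (b-a)/2^n ≤ 5e-05
(-2 - (-5))/2^n ≤ 5e-05
3/2^n ≤ 5e-05
2^n ≥ 60000
n ≥ log₂(60000) = 15.87
n ≥ 16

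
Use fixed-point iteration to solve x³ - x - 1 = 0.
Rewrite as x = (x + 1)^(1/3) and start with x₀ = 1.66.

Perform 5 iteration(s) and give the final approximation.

Equation: x³ - x - 1 = 0
Fixed-point form: x = (x + 1)^(1/3)
x₀ = 1.66

x_1 = g(1.660000) = 1.385566
x_2 = g(1.385566) = 1.336176
x_3 = g(1.336176) = 1.326891
x_4 = g(1.326891) = 1.325131
x_5 = g(1.325131) = 1.324796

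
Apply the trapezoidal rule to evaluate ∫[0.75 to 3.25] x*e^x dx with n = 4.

f(x) = x*e^x
a = 0.75, b = 3.25, n = 4
h = (b - a)/n = 0.625000

Trapezoidal rule: (h/2)[f(x₀) + 2f(x₁) + 2f(x₂) + ... + f(xₙ)]

x_0 = 0.7500, f(x_0) = 1.587750, coefficient = 1
x_1 = 1.3750, f(x_1) = 5.438230, coefficient = 2
x_2 = 2.0000, f(x_2) = 14.778112, coefficient = 2
x_3 = 2.6250, f(x_3) = 36.237007, coefficient = 2
x_4 = 3.2500, f(x_4) = 83.818605, coefficient = 1

I ≈ (0.625000/2) × 198.313055 = 61.972830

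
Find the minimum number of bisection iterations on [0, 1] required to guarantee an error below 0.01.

We need (b-a)/2^n ≤ 0.01
(1 - 0)/2^n ≤ 0.01
1/2^n ≤ 0.01
2^n ≥ 100
n ≥ log₂(100) = 6.64
n ≥ 7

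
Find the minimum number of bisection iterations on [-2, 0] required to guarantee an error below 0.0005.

We need (b-a)/2^n ≤ 0.0005
(0 - (-2))/2^n ≤ 0.0005
2/2^n ≤ 0.0005
2^n ≥ 4000
n ≥ log₂(4000) = 11.97
n ≥ 12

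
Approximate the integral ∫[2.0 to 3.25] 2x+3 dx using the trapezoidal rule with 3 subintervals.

f(x) = 2x+3
a = 2.0, b = 3.25, n = 3
h = (b - a)/n = 0.416667

Trapezoidal rule: (h/2)[f(x₀) + 2f(x₁) + 2f(x₂) + ... + f(xₙ)]

x_0 = 2.0000, f(x_0) = 7.000000, coefficient = 1
x_1 = 2.4167, f(x_1) = 7.833333, coefficient = 2
x_2 = 2.8333, f(x_2) = 8.666667, coefficient = 2
x_3 = 3.2500, f(x_3) = 9.500000, coefficient = 1

I ≈ (0.416667/2) × 49.500000 = 10.312500
Exact value: 10.312500
Error: 0.000000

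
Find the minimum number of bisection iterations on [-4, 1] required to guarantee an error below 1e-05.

We need (b-a)/2^n ≤ 1e-05
(1 - (-4))/2^n ≤ 1e-05
5/2^n ≤ 1e-05
2^n ≥ 500000
n ≥ log₂(500000) = 18.93
n ≥ 19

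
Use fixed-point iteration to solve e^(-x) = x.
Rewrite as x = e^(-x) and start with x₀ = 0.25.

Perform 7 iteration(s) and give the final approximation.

Equation: e^(-x) = x
Fixed-point form: x = e^(-x)
x₀ = 0.25

x_1 = g(0.250000) = 0.778801
x_2 = g(0.778801) = 0.458956
x_3 = g(0.458956) = 0.631943
x_4 = g(0.631943) = 0.531558
x_5 = g(0.531558) = 0.587689
x_6 = g(0.587689) = 0.555610
x_7 = g(0.555610) = 0.573722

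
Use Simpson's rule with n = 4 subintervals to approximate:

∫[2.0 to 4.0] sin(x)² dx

f(x) = sin(x)²
a = 2.0, b = 4.0, n = 4
h = (b - a)/n = 0.500000

Simpson's rule: (h/3)[f(x₀) + 4f(x₁) + 2f(x₂) + ... + f(xₙ)]

x_0 = 2.0000, f(x_0) = 0.826822, coefficient = 1
x_1 = 2.5000, f(x_1) = 0.358169, coefficient = 4
x_2 = 3.0000, f(x_2) = 0.019915, coefficient = 2
x_3 = 3.5000, f(x_3) = 0.123049, coefficient = 4
x_4 = 4.0000, f(x_4) = 0.572750, coefficient = 1

I ≈ (0.500000/3) × 3.364273 = 0.560712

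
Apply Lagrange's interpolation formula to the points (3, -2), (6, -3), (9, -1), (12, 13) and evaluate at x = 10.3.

Lagrange interpolation formula:
P(x) = Σ yᵢ × Lᵢ(x)
where Lᵢ(x) = Π_{j≠i} (x - xⱼ)/(xᵢ - xⱼ)

L_0(10.3) = (10.3 - 6)/(3 - 6) × (10.3 - 9)/(3 - 9) × (10.3 - 12)/(3 - 12) = 0.058660
L_1(10.3) = (10.3 - 3)/(6 - 3) × (10.3 - 9)/(6 - 9) × (10.3 - 12)/(6 - 12) = -0.298759
L_2(10.3) = (10.3 - 3)/(9 - 3) × (10.3 - 6)/(9 - 6) × (10.3 - 12)/(9 - 12) = 0.988204
L_3(10.3) = (10.3 - 3)/(12 - 3) × (10.3 - 6)/(12 - 6) × (10.3 - 9)/(12 - 9) = 0.251895

P(10.3) = (-2)×L_0(10.3) + (-3)×L_1(10.3) + (-1)×L_2(10.3) + 13×L_3(10.3)
P(10.3) = 3.065389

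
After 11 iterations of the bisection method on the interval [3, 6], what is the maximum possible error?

Bisection error bound: |error| ≤ (b-a)/2^n
|error| ≤ (6 - 3)/2^11 = 3/2^11
|error| ≤ 0.0014648438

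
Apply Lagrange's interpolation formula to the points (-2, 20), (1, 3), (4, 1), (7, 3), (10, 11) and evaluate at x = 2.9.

Lagrange interpolation formula:
P(x) = Σ yᵢ × Lᵢ(x)
where Lᵢ(x) = Π_{j≠i} (x - xⱼ)/(xᵢ - xⱼ)

L_0(2.9) = (2.9 - 1)/(-2 - 1) × (2.9 - 4)/(-2 - 4) × (2.9 - 7)/(-2 - 7) × (2.9 - 10)/(-2 - 10) = -0.031296
L_1(2.9) = (2.9 - (-2))/(1 - (-2)) × (2.9 - 4)/(1 - 4) × (2.9 - 7)/(1 - 7) × (2.9 - 10)/(1 - 10) = 0.322845
L_2(2.9) = (2.9 - (-2))/(4 - (-2)) × (2.9 - 1)/(4 - 1) × (2.9 - 7)/(4 - 7) × (2.9 - 10)/(4 - 10) = 0.836463
L_3(2.9) = (2.9 - (-2))/(7 - (-2)) × (2.9 - 1)/(7 - 1) × (2.9 - 4)/(7 - 4) × (2.9 - 10)/(7 - 10) = -0.149611
L_4(2.9) = (2.9 - (-2))/(10 - (-2)) × (2.9 - 1)/(10 - 1) × (2.9 - 4)/(10 - 4) × (2.9 - 7)/(10 - 7) = 0.021599

P(2.9) = 20×L_0(2.9) + 3×L_1(2.9) + 1×L_2(2.9) + 3×L_3(2.9) + 11×L_4(2.9)
P(2.9) = 0.967828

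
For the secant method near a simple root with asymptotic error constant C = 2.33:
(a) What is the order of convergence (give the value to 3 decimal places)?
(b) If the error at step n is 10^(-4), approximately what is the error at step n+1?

(a) Secant method has superlinear convergence with order φ = (1+√5)/2 ≈ 1.618.
    This means |e_{n+1}| ≈ C|e_n|^1.618.

(b) With |e_n| = 10^(-4) and C = 2.33:
    |e_{n+1}| ≈ 2.33 × (10^(-4))^1.618 = 2.33 × 10^(-6.47)

(a) ≈ 1.618 (golden ratio); (b) |e_{n+1}| ≈ 7.856e-07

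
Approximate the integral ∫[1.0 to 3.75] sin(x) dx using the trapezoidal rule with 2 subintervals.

f(x) = sin(x)
a = 1.0, b = 3.75, n = 2
h = (b - a)/n = 1.375000

Trapezoidal rule: (h/2)[f(x₀) + 2f(x₁) + 2f(x₂) + ... + f(xₙ)]

x_0 = 1.0000, f(x_0) = 0.841471, coefficient = 1
x_1 = 2.3750, f(x_1) = 0.693685, coefficient = 2
x_2 = 3.7500, f(x_2) = -0.571561, coefficient = 1

I ≈ (1.375000/2) × 1.657280 = 1.139380
Exact value: 1.360862
Error: 0.221482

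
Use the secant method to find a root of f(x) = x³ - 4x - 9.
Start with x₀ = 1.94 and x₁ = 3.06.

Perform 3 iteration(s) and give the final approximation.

f(x) = x³ - 4x - 9
x₀ = 1.94, x₁ = 3.06

Secant formula: x_{n+1} = x_n - f(x_n)(x_n - x_{n-1})/(f(x_n) - f(x_{n-1}))

Iteration 1:
  f(1.940000) = -9.458616
  f(3.060000) = 7.412616
  x_2 = 3.060000 - 7.412616×(3.060000 - 1.940000)/(7.412616 - (-9.458616))
       = 2.567912
Iteration 2:
  f(3.060000) = 7.412616
  f(2.567912) = -2.338394
  x_3 = 2.567912 - (-2.338394)×(2.567912 - 3.060000)/(-2.338394 - 7.412616)
       = 2.685920
Iteration 3:
  f(2.567912) = -2.338394
  f(2.685920) = -0.367009
  x_4 = 2.685920 - (-0.367009)×(2.685920 - 2.567912)/(-0.367009 - (-2.338394))
       = 2.707889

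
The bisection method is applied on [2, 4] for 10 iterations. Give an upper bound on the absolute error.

Bisection error bound: |error| ≤ (b-a)/2^n
|error| ≤ (4 - 2)/2^10 = 2/2^10
|error| ≤ 0.0019531250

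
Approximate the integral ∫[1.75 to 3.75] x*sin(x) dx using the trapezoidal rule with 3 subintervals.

f(x) = x*sin(x)
a = 1.75, b = 3.75, n = 3
h = (b - a)/n = 0.666667

Trapezoidal rule: (h/2)[f(x₀) + 2f(x₁) + 2f(x₂) + ... + f(xₙ)]

x_0 = 1.7500, f(x_0) = 1.721975, coefficient = 1
x_1 = 2.4167, f(x_1) = 1.602443, coefficient = 2
x_2 = 3.0833, f(x_2) = 0.179531, coefficient = 2
x_3 = 3.7500, f(x_3) = -2.143355, coefficient = 1

I ≈ (0.666667/2) × 3.142570 = 1.047523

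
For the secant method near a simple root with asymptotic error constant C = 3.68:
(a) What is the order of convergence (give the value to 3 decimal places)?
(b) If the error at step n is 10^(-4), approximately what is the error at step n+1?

(a) Secant method has superlinear convergence with order φ = (1+√5)/2 ≈ 1.618.
    This means |e_{n+1}| ≈ C|e_n|^1.618.

(b) With |e_n| = 10^(-4) and C = 3.68:
    |e_{n+1}| ≈ 3.68 × (10^(-4))^1.618 = 3.68 × 10^(-6.47)

(a) ≈ 1.618 (golden ratio); (b) |e_{n+1}| ≈ 1.241e-06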